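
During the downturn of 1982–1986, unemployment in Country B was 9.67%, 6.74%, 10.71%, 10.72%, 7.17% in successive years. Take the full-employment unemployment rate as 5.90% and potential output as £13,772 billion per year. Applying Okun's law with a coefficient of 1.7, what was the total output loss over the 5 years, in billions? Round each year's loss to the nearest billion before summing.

Year 1982: gap = -1.7 × (9.67 - 5.9) = -6.409%, loss ≈ 13772 × 6.409/100 ≈ 883.
Year 1983: gap = -1.7 × (6.74 - 5.9) = -1.428%, loss ≈ 13772 × 1.428/100 ≈ 197.
Year 1984: gap = -1.7 × (10.71 - 5.9) = -8.177%, loss ≈ 13772 × 8.177/100 ≈ 1126.
Year 1985: gap = -1.7 × (10.72 - 5.9) = -8.194%, loss ≈ 13772 × 8.194/100 ≈ 1128.
Year 1986: gap = -1.7 × (7.17 - 5.9) = -2.159%, loss ≈ 13772 × 2.159/100 ≈ 297.
Total lost output = 883 + 197 + 1126 + 1128 + 297 = 3631 billion.

£3,631 billion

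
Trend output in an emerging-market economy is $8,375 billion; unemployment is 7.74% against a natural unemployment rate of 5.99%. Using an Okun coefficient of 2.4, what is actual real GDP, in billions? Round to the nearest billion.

$8,023 billion

Unemployment gap = 7.74 - 5.99 = 1.75 points, so the output gap is -2.4 × 1.75 = -4.2%.
Actual GDP = 8375 × (1 - 4.2/100) = 8375 × 0.958 ≈ 8023 billion.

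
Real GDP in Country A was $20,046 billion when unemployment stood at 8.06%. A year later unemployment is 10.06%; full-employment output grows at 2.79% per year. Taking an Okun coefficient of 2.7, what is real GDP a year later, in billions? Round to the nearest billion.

$19,523 billion

Δu = 10.06 - 8.06 = 2 points.
Okun's law (growth form): g_Y = g_Y* - β × Δu = 2.79 - 2.7 × (2.00) = 2.79 - 5.4 = -2.61%.
Real GDP in the next year = 20046 × (1 - 2.61/100) = 20046 × 0.9739 ≈ 19523 billion.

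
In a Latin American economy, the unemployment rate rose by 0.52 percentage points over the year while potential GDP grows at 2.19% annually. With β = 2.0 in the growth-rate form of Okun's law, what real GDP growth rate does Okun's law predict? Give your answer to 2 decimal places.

1.15%

Growth-rate Okun's law: g_Y = g_Y* - β × Δu.
g_Y = 2.19 - 2.0 × (0.52) = 2.19 - 1.04 = 1.15%, i.e. 1.15% to 2 d.p.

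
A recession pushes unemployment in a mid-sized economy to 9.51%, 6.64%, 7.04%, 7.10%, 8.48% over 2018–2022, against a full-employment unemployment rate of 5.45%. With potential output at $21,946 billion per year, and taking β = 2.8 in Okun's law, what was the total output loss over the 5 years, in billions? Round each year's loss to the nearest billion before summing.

Year 2018: gap = -2.8 × (9.51 - 5.45) = -11.368%, loss ≈ 21946 × 11.368/100 ≈ 2495.
Year 2019: gap = -2.8 × (6.64 - 5.45) = -3.332%, loss ≈ 21946 × 3.332/100 ≈ 731.
Year 2020: gap = -2.8 × (7.04 - 5.45) = -4.452%, loss ≈ 21946 × 4.452/100 ≈ 977.
Year 2021: gap = -2.8 × (7.1 - 5.45) = -4.62%, loss ≈ 21946 × 4.62/100 ≈ 1014.
Year 2022: gap = -2.8 × (8.48 - 5.45) = -8.484%, loss ≈ 21946 × 8.484/100 ≈ 1862.
Total lost output = 2495 + 731 + 977 + 1014 + 1862 = 7079 billion.

$7,079 billion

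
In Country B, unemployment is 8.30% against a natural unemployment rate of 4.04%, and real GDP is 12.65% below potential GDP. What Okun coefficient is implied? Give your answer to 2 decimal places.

β ≈ 2.97

Okun's law: output gap = -β × (u - u*).
-12.65 = -β × (8.3 - 4.04) = -β × 4.26, so β = 12.65/4.26 = 2.97.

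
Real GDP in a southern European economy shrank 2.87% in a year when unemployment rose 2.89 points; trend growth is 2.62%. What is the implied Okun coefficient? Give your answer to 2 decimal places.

Growth form: g_Y = g_Y* - β × Δu, so β = (g_Y* - g_Y)/Δu.
β = (2.62 + 2.87)/2.89 = 5.49/2.89 = 1.90.

β ≈ 1.90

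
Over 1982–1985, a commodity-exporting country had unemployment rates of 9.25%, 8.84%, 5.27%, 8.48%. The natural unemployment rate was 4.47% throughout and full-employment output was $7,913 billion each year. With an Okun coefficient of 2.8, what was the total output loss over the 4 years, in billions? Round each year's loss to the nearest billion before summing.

Year 1982: gap = -2.8 × (9.25 - 4.47) = -13.384%, loss ≈ 7913 × 13.384/100 ≈ 1059.
Year 1983: gap = -2.8 × (8.84 - 4.47) = -12.236%, loss ≈ 7913 × 12.236/100 ≈ 968.
Year 1984: gap = -2.8 × (5.27 - 4.47) = -2.24%, loss ≈ 7913 × 2.24/100 ≈ 177.
Year 1985: gap = -2.8 × (8.48 - 4.47) = -11.228%, loss ≈ 7913 × 11.228/100 ≈ 888.
Total lost output = 1059 + 968 + 177 + 888 = 3092 billion.

$3,092 billion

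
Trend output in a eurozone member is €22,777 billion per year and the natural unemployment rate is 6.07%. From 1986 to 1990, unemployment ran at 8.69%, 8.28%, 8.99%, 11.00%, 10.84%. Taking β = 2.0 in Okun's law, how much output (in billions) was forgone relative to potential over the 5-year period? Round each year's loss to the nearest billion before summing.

Year 1986: gap = -2.0 × (8.69 - 6.07) = -5.24%, loss ≈ 22777 × 5.24/100 ≈ 1194.
Year 1987: gap = -2.0 × (8.28 - 6.07) = -4.42%, loss ≈ 22777 × 4.42/100 ≈ 1007.
Year 1988: gap = -2.0 × (8.99 - 6.07) = -5.84%, loss ≈ 22777 × 5.84/100 ≈ 1330.
Year 1989: gap = -2.0 × (11 - 6.07) = -9.86%, loss ≈ 22777 × 9.86/100 ≈ 2246.
Year 1990: gap = -2.0 × (10.84 - 6.07) = -9.54%, loss ≈ 22777 × 9.54/100 ≈ 2173.
Total lost output = 1194 + 1007 + 1330 + 2246 + 2173 = 7950 billion.

€7,950 billion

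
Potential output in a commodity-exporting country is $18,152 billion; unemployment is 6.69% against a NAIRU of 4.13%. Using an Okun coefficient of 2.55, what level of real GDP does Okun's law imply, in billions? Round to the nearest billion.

$16,967 billion

Unemployment gap = 6.69 - 4.13 = 2.56 points, so the output gap is -2.55 × 2.56 = -6.528%.
Actual GDP = 18152 × (1 - 6.528/100) = 18152 × 0.93472 ≈ 16967 billion.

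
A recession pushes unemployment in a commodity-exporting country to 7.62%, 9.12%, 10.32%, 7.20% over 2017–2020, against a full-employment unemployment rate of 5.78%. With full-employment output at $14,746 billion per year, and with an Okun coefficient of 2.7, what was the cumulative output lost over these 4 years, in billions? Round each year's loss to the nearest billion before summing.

$4,436 billion

Year 2017: gap = -2.7 × (7.62 - 5.78) = -4.968%, loss ≈ 14746 × 4.968/100 ≈ 733.
Year 2018: gap = -2.7 × (9.12 - 5.78) = -9.018%, loss ≈ 14746 × 9.018/100 ≈ 1330.
Year 2019: gap = -2.7 × (10.32 - 5.78) = -12.258%, loss ≈ 14746 × 12.258/100 ≈ 1808.
Year 2020: gap = -2.7 × (7.2 - 5.78) = -3.834%, loss ≈ 14746 × 3.834/100 ≈ 565.
Total lost output = 733 + 1330 + 1808 + 565 = 4436 billion.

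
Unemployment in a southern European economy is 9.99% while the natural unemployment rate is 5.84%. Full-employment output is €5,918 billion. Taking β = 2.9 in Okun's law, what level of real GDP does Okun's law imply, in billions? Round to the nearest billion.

Unemployment gap = 9.99 - 5.84 = 4.15 points, so the output gap is -2.9 × 4.15 = -12.035%.
Actual GDP = 5918 × (1 - 12.035/100) = 5918 × 0.87965 ≈ 5206 billion.

€5,206 billion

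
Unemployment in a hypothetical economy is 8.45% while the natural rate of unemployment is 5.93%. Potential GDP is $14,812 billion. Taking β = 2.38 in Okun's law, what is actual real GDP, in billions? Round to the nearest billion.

Unemployment gap = 8.45 - 5.93 = 2.52 points, so the output gap is -2.38 × 2.52 = -5.9976%.
Actual GDP = 14812 × (1 - 5.9976/100) = 14812 × 0.940024 ≈ 13924 billion.

$13,924 billion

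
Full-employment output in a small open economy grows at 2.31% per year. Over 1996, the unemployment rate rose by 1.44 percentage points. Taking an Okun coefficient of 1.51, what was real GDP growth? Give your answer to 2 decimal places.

Growth-rate Okun's law: g_Y = g_Y* - β × Δu.
g_Y = 2.31 - 1.51 × (1.44) = 2.31 - 2.1744 = 0.1356%, i.e. 0.14% to 2 d.p.

0.14%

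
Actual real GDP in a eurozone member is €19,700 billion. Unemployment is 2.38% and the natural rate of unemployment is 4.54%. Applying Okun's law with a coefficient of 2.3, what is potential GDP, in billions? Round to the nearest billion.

Unemployment gap = 2.38 - 4.54 = -2.16 points, so output gap = -2.3 × (-2.16) = 4.968%.
Since Y = Y* × (1 + gap/100), Y* = 19700/1.04968 ≈ 18768 billion.

€18,768 billion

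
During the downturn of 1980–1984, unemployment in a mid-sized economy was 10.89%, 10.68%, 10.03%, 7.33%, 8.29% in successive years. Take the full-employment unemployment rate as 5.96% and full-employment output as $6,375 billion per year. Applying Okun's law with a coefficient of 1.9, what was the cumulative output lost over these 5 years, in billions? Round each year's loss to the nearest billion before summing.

Year 1980: gap = -1.9 × (10.89 - 5.96) = -9.367%, loss ≈ 6375 × 9.367/100 ≈ 597.
Year 1981: gap = -1.9 × (10.68 - 5.96) = -8.968%, loss ≈ 6375 × 8.968/100 ≈ 572.
Year 1982: gap = -1.9 × (10.03 - 5.96) = -7.733%, loss ≈ 6375 × 7.733/100 ≈ 493.
Year 1983: gap = -1.9 × (7.33 - 5.96) = -2.603%, loss ≈ 6375 × 2.603/100 ≈ 166.
Year 1984: gap = -1.9 × (8.29 - 5.96) = -4.427%, loss ≈ 6375 × 4.427/100 ≈ 282.
Total lost output = 597 + 572 + 493 + 166 + 282 = 2110 billion.

$2,110 billion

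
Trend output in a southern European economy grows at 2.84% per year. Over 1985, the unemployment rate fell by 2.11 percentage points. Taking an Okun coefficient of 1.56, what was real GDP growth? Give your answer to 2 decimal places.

6.13%

Growth-rate Okun's law: g_Y = g_Y* - β × Δu.
g_Y = 2.84 - 1.56 × (-2.11) = 2.84 + 3.2916 = 6.1316%, i.e. 6.13% to 2 d.p.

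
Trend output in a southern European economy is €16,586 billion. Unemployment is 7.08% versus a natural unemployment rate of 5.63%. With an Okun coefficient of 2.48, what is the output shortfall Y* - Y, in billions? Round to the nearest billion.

€596 billion

Output gap = -2.48 × (7.08 - 5.63) = -2.48 × 1.45 = -3.596%.
Actual GDP ≈ 16586 × 0.96404 ≈ 15990 billion, so the shortfall is 16586 - 15990 = 596 billion.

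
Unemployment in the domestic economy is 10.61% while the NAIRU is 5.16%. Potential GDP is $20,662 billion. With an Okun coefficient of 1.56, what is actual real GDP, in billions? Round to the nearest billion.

Unemployment gap = 10.61 - 5.16 = 5.45 points, so the output gap is -1.56 × 5.45 = -8.502%.
Actual GDP = 20662 × (1 - 8.502/100) = 20662 × 0.91498 ≈ 18905 billion.

$18,905 billion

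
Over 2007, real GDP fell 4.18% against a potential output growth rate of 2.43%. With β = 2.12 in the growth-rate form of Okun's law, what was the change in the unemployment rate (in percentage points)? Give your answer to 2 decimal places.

Growth-rate Okun's law: g_Y = g_Y* - β × Δu, so Δu = (g_Y* - g_Y)/β.
Δu = (2.43 + 4.18)/2.12 = 6.61/2.12 = 3.12 percentage points.

3.12 percentage points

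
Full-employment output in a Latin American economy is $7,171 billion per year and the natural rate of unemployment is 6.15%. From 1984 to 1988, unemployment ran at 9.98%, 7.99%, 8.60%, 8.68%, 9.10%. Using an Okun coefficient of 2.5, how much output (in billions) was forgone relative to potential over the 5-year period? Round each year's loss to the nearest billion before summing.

$2,439 billion

Year 1984: gap = -2.5 × (9.98 - 6.15) = -9.575%, loss ≈ 7171 × 9.575/100 ≈ 687.
Year 1985: gap = -2.5 × (7.99 - 6.15) = -4.6%, loss ≈ 7171 × 4.6/100 ≈ 330.
Year 1986: gap = -2.5 × (8.6 - 6.15) = -6.125%, loss ≈ 7171 × 6.125/100 ≈ 439.
Year 1987: gap = -2.5 × (8.68 - 6.15) = -6.325%, loss ≈ 7171 × 6.325/100 ≈ 454.
Year 1988: gap = -2.5 × (9.1 - 6.15) = -7.375%, loss ≈ 7171 × 7.375/100 ≈ 529.
Total lost output = 687 + 330 + 439 + 454 + 529 = 2439 billion.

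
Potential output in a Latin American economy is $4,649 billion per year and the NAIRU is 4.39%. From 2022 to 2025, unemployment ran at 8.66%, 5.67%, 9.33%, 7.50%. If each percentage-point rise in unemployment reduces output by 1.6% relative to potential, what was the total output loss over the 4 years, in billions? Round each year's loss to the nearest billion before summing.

$1,011 billion

Year 2022: gap = -1.6 × (8.66 - 4.39) = -6.832%, loss ≈ 4649 × 6.832/100 ≈ 318.
Year 2023: gap = -1.6 × (5.67 - 4.39) = -2.048%, loss ≈ 4649 × 2.048/100 ≈ 95.
Year 2024: gap = -1.6 × (9.33 - 4.39) = -7.904%, loss ≈ 4649 × 7.904/100 ≈ 367.
Year 2025: gap = -1.6 × (7.5 - 4.39) = -4.976%, loss ≈ 4649 × 4.976/100 ≈ 231.
Total lost output = 318 + 95 + 367 + 231 = 1011 billion.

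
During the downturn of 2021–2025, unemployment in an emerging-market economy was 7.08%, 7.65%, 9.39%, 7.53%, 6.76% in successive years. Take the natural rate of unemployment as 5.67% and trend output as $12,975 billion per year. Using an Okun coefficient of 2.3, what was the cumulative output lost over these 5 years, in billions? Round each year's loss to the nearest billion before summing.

$3,002 billion

Year 2021: gap = -2.3 × (7.08 - 5.67) = -3.243%, loss ≈ 12975 × 3.243/100 ≈ 421.
Year 2022: gap = -2.3 × (7.65 - 5.67) = -4.554%, loss ≈ 12975 × 4.554/100 ≈ 591.
Year 2023: gap = -2.3 × (9.39 - 5.67) = -8.556%, loss ≈ 12975 × 8.556/100 ≈ 1110.
Year 2024: gap = -2.3 × (7.53 - 5.67) = -4.278%, loss ≈ 12975 × 4.278/100 ≈ 555.
Year 2025: gap = -2.3 × (6.76 - 5.67) = -2.507%, loss ≈ 12975 × 2.507/100 ≈ 325.
Total lost output = 421 + 591 + 1110 + 555 + 325 = 3002 billion.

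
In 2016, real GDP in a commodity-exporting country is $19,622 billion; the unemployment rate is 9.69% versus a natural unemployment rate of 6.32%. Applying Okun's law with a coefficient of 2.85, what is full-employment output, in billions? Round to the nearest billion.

Unemployment gap = 9.69 - 6.32 = 3.37 points, so output gap = -2.85 × 3.37 = -9.6045%.
Since Y = Y* × (1 + gap/100), Y* = 19622/0.903955 ≈ 21707 billion.

$21,707 billion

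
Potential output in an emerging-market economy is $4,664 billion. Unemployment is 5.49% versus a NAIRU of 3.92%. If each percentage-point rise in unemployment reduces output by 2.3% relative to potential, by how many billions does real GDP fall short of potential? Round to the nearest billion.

Output gap = -2.3 × (5.49 - 3.92) = -2.3 × 1.57 = -3.611%.
Actual GDP ≈ 4664 × 0.96389 ≈ 4496 billion, so the shortfall is 4664 - 4496 = 168 billion.

$168 billion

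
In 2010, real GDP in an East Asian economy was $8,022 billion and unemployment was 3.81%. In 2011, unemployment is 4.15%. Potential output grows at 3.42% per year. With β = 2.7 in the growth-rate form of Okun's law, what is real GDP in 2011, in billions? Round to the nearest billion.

$8,223 billion

Δu = 4.15 - 3.81 = 0.34 points.
Okun's law (growth form): g_Y = g_Y* - β × Δu = 3.42 - 2.7 × (0.34) = 3.42 - 0.918 = 2.502%.
Real GDP in the next year = 8022 × (1 + 2.502/100) = 8022 × 1.02502 ≈ 8223 billion.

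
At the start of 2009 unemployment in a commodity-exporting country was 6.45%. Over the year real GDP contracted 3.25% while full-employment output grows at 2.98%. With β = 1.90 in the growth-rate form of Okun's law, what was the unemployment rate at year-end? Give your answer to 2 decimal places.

9.73%

Growth-rate Okun's law: g_Y = g_Y* - β × Δu, so Δu = (g_Y* - g_Y)/β.
Δu = (2.98 + 3.25)/1.90 = 6.23/1.90 = 3.28 percentage points.
Year-end unemployment = 6.45 + 3.28 = 9.73%.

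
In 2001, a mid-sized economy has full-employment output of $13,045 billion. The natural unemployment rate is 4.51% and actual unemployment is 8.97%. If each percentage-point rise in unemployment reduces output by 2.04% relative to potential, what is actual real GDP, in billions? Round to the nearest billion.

$11,858 billion

Unemployment gap = 8.97 - 4.51 = 4.46 points, so the output gap is -2.04 × 4.46 = -9.0984%.
Actual GDP = 13045 × (1 - 9.0984/100) = 13045 × 0.909016 ≈ 11858 billion.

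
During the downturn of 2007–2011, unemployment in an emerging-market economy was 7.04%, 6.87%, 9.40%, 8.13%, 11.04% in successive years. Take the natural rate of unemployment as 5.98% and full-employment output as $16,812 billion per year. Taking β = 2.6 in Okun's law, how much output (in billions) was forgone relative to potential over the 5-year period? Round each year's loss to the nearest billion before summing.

Year 2007: gap = -2.6 × (7.04 - 5.98) = -2.756%, loss ≈ 16812 × 2.756/100 ≈ 463.
Year 2008: gap = -2.6 × (6.87 - 5.98) = -2.314%, loss ≈ 16812 × 2.314/100 ≈ 389.
Year 2009: gap = -2.6 × (9.4 - 5.98) = -8.892%, loss ≈ 16812 × 8.892/100 ≈ 1495.
Year 2010: gap = -2.6 × (8.13 - 5.98) = -5.59%, loss ≈ 16812 × 5.59/100 ≈ 940.
Year 2011: gap = -2.6 × (11.04 - 5.98) = -13.156%, loss ≈ 16812 × 13.156/100 ≈ 2212.
Total lost output = 463 + 389 + 1495 + 940 + 2212 = 5499 billion.

$5,499 billion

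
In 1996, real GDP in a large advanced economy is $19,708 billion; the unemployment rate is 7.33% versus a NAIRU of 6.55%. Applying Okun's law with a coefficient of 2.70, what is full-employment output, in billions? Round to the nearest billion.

Unemployment gap = 7.33 - 6.55 = 0.78 points, so output gap = -2.7 × 0.78 = -2.106%.
Since Y = Y* × (1 + gap/100), Y* = 19708/0.97894 ≈ 20132 billion.

$20,132 billion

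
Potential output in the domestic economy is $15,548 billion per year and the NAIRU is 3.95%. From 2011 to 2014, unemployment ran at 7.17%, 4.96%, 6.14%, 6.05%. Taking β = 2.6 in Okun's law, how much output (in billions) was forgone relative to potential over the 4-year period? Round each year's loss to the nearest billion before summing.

Year 2011: gap = -2.6 × (7.17 - 3.95) = -8.372%, loss ≈ 15548 × 8.372/100 ≈ 1302.
Year 2012: gap = -2.6 × (4.96 - 3.95) = -2.626%, loss ≈ 15548 × 2.626/100 ≈ 408.
Year 2013: gap = -2.6 × (6.14 - 3.95) = -5.694%, loss ≈ 15548 × 5.694/100 ≈ 885.
Year 2014: gap = -2.6 × (6.05 - 3.95) = -5.46%, loss ≈ 15548 × 5.46/100 ≈ 849.
Total lost output = 1302 + 408 + 885 + 849 = 3444 billion.

$3,444 billion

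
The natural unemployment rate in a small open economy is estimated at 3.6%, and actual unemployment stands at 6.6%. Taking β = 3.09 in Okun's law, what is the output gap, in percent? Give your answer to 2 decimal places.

-9.27%

The unemployment gap is 6.6 - 3.6 = 3 percentage points.
Okun's law gives an output gap of -3.09 × 3 = -9.27%, i.e. 9.27% below potential.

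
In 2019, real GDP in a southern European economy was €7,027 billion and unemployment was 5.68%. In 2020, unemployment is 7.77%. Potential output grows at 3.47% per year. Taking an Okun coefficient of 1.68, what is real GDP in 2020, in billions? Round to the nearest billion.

Δu = 7.77 - 5.68 = 2.09 points.
Okun's law (growth form): g_Y = g_Y* - β × Δu = 3.47 - 1.68 × (2.09) = 3.47 - 3.5112 = -0.0412%.
Real GDP in the next year = 7027 × (1 - 0.0412/100) = 7027 × 0.999588 ≈ 7024 billion.

€7,024 billion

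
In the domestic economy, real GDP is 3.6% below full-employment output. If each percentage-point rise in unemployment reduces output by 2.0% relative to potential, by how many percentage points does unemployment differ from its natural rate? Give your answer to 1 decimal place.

Okun's law: output gap = -β × (u - u*), so u - u* = -(output gap)/β.
u - u* = -(-3.6)/2.0 = 1.8 percentage points.

1.8 percentage points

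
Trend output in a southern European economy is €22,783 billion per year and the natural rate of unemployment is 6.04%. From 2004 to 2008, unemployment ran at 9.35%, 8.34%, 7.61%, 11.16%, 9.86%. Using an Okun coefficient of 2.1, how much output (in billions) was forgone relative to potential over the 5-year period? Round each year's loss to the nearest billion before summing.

Year 2004: gap = -2.1 × (9.35 - 6.04) = -6.951%, loss ≈ 22783 × 6.951/100 ≈ 1584.
Year 2005: gap = -2.1 × (8.34 - 6.04) = -4.83%, loss ≈ 22783 × 4.83/100 ≈ 1100.
Year 2006: gap = -2.1 × (7.61 - 6.04) = -3.297%, loss ≈ 22783 × 3.297/100 ≈ 751.
Year 2007: gap = -2.1 × (11.16 - 6.04) = -10.752%, loss ≈ 22783 × 10.752/100 ≈ 2450.
Year 2008: gap = -2.1 × (9.86 - 6.04) = -8.022%, loss ≈ 22783 × 8.022/100 ≈ 1828.
Total lost output = 1584 + 1100 + 751 + 2450 + 1828 = 7713 billion.

€7,713 billion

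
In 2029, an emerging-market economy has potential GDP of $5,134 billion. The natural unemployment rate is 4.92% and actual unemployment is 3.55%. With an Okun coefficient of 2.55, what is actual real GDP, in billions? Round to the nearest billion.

$5,313 billion

Unemployment gap = 3.55 - 4.92 = -1.37 points, so the output gap is -2.55 × (-1.37) = 3.4935%.
Actual GDP = 5134 × (1 + 3.4935/100) = 5134 × 1.034935 ≈ 5313 billion.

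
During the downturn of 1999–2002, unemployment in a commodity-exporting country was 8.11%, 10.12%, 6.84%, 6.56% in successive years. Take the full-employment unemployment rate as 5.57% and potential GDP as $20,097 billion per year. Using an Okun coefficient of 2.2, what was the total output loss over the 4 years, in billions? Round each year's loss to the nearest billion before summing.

Year 1999: gap = -2.2 × (8.11 - 5.57) = -5.588%, loss ≈ 20097 × 5.588/100 ≈ 1123.
Year 2000: gap = -2.2 × (10.12 - 5.57) = -10.01%, loss ≈ 20097 × 10.01/100 ≈ 2012.
Year 2001: gap = -2.2 × (6.84 - 5.57) = -2.794%, loss ≈ 20097 × 2.794/100 ≈ 562.
Year 2002: gap = -2.2 × (6.56 - 5.57) = -2.178%, loss ≈ 20097 × 2.178/100 ≈ 438.
Total lost output = 1123 + 2012 + 562 + 438 = 4135 billion.

$4,135 billion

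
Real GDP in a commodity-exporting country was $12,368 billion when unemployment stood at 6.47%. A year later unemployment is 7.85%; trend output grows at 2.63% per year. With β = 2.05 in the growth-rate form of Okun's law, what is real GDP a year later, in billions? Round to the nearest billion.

Δu = 7.85 - 6.47 = 1.38 points.
Okun's law (growth form): g_Y = g_Y* - β × Δu = 2.63 - 2.05 × (1.38) = 2.63 - 2.829 = -0.199%.
Real GDP in the next year = 12368 × (1 - 0.199/100) = 12368 × 0.99801 ≈ 12343 billion.

$12,343 billion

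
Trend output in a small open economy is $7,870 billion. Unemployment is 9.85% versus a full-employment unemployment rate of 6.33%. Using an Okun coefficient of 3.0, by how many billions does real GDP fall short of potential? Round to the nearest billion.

$831 billion

Output gap = -3.0 × (9.85 - 6.33) = -3 × 3.52 = -10.56%.
Actual GDP ≈ 7870 × 0.8944 ≈ 7039 billion, so the shortfall is 7870 - 7039 = 831 billion.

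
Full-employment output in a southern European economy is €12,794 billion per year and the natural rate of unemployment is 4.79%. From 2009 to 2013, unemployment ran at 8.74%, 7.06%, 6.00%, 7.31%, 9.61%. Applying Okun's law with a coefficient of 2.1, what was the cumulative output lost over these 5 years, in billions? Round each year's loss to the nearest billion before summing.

€3,968 billion

Year 2009: gap = -2.1 × (8.74 - 4.79) = -8.295%, loss ≈ 12794 × 8.295/100 ≈ 1061.
Year 2010: gap = -2.1 × (7.06 - 4.79) = -4.767%, loss ≈ 12794 × 4.767/100 ≈ 610.
Year 2011: gap = -2.1 × (6 - 4.79) = -2.541%, loss ≈ 12794 × 2.541/100 ≈ 325.
Year 2012: gap = -2.1 × (7.31 - 4.79) = -5.292%, loss ≈ 12794 × 5.292/100 ≈ 677.
Year 2013: gap = -2.1 × (9.61 - 4.79) = -10.122%, loss ≈ 12794 × 10.122/100 ≈ 1295.
Total lost output = 1061 + 610 + 325 + 677 + 1295 = 3968 billion.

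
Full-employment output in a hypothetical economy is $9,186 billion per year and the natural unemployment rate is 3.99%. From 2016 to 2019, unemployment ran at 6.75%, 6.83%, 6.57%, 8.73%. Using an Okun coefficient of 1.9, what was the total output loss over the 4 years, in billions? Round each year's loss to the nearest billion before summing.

Year 2016: gap = -1.9 × (6.75 - 3.99) = -5.244%, loss ≈ 9186 × 5.244/100 ≈ 482.
Year 2017: gap = -1.9 × (6.83 - 3.99) = -5.396%, loss ≈ 9186 × 5.396/100 ≈ 496.
Year 2018: gap = -1.9 × (6.57 - 3.99) = -4.902%, loss ≈ 9186 × 4.902/100 ≈ 450.
Year 2019: gap = -1.9 × (8.73 - 3.99) = -9.006%, loss ≈ 9186 × 9.006/100 ≈ 827.
Total lost output = 482 + 496 + 450 + 827 = 2255 billion.

$2,255 billion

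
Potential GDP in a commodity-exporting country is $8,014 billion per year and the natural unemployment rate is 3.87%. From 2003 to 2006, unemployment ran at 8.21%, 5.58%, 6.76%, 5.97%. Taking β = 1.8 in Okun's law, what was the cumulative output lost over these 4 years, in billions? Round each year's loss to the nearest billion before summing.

Year 2003: gap = -1.8 × (8.21 - 3.87) = -7.812%, loss ≈ 8014 × 7.812/100 ≈ 626.
Year 2004: gap = -1.8 × (5.58 - 3.87) = -3.078%, loss ≈ 8014 × 3.078/100 ≈ 247.
Year 2005: gap = -1.8 × (6.76 - 3.87) = -5.202%, loss ≈ 8014 × 5.202/100 ≈ 417.
Year 2006: gap = -1.8 × (5.97 - 3.87) = -3.78%, loss ≈ 8014 × 3.78/100 ≈ 303.
Total lost output = 626 + 247 + 417 + 303 = 1593 billion.

$1,593 billion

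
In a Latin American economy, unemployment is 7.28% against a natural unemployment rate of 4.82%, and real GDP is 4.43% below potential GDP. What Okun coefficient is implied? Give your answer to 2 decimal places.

Okun's law: output gap = -β × (u - u*).
-4.43 = -β × (7.28 - 4.82) = -β × 2.46, so β = 4.43/2.46 = 1.80.

β ≈ 1.80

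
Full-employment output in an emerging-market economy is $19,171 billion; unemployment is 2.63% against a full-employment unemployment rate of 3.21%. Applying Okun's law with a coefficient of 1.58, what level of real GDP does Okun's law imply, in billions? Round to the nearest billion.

$19,347 billion

Unemployment gap = 2.63 - 3.21 = -0.58 points, so the output gap is -1.58 × (-0.58) = 0.9164%.
Actual GDP = 19171 × (1 + 0.9164/100) = 19171 × 1.009164 ≈ 19347 billion.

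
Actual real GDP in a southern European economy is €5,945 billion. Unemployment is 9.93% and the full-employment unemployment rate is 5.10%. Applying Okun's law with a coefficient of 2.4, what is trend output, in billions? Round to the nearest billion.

Unemployment gap = 9.93 - 5.1 = 4.83 points, so output gap = -2.4 × 4.83 = -11.592%.
Since Y = Y* × (1 + gap/100), Y* = 5945/0.88408 ≈ 6725 billion.

€6,725 billion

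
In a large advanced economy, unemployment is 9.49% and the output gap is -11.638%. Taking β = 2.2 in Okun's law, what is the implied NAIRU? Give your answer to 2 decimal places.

From Okun's law, u - u* = -(output gap)/β = -(-11.638)/2.2 = 5.29 points.
So u* = 9.49 - 5.29 = 4.20%.

4.20%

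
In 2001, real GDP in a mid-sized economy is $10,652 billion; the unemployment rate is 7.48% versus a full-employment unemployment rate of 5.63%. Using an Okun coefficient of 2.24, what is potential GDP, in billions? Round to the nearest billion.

Unemployment gap = 7.48 - 5.63 = 1.85 points, so output gap = -2.24 × 1.85 = -4.144%.
Since Y = Y* × (1 + gap/100), Y* = 10652/0.95856 ≈ 11113 billion.

$11,113 billion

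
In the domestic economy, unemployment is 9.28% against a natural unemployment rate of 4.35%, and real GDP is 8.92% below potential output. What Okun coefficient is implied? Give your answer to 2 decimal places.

β ≈ 1.81

Okun's law: output gap = -β × (u - u*).
-8.92 = -β × (9.28 - 4.35) = -β × 4.93, so β = 8.92/4.93 = 1.81.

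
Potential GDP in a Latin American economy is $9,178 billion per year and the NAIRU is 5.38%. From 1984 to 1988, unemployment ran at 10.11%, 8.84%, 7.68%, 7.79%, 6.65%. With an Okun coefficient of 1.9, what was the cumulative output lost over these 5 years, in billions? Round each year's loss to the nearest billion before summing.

Year 1984: gap = -1.9 × (10.11 - 5.38) = -8.987%, loss ≈ 9178 × 8.987/100 ≈ 825.
Year 1985: gap = -1.9 × (8.84 - 5.38) = -6.574%, loss ≈ 9178 × 6.574/100 ≈ 603.
Year 1986: gap = -1.9 × (7.68 - 5.38) = -4.37%, loss ≈ 9178 × 4.37/100 ≈ 401.
Year 1987: gap = -1.9 × (7.79 - 5.38) = -4.579%, loss ≈ 9178 × 4.579/100 ≈ 420.
Year 1988: gap = -1.9 × (6.65 - 5.38) = -2.413%, loss ≈ 9178 × 2.413/100 ≈ 221.
Total lost output = 825 + 603 + 401 + 420 + 221 = 2470 billion.

$2,470 billion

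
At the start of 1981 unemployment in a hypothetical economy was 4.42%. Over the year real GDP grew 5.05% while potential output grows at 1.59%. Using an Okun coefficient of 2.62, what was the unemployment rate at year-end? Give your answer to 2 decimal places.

Growth-rate Okun's law: g_Y = g_Y* - β × Δu, so Δu = (g_Y* - g_Y)/β.
Δu = (1.59 - 5.05)/2.62 = -3.46/2.62 = -1.32 percentage points.
Year-end unemployment = 4.42 - 1.32 = 3.10%.

3.10%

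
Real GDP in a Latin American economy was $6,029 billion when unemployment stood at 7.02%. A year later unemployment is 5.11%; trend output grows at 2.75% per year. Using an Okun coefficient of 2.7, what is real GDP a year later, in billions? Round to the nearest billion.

$6,506 billion

Δu = 5.11 - 7.02 = -1.91 points.
Okun's law (growth form): g_Y = g_Y* - β × Δu = 2.75 - 2.7 × (-1.91) = 2.75 + 5.157 = 7.907%.
Real GDP in the next year = 6029 × (1 + 7.907/100) = 6029 × 1.07907 ≈ 6506 billion.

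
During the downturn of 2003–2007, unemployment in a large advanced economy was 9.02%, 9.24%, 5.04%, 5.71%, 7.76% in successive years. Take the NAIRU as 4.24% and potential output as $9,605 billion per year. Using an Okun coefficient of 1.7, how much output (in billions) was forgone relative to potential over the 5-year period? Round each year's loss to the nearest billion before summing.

Year 2003: gap = -1.7 × (9.02 - 4.24) = -8.126%, loss ≈ 9605 × 8.126/100 ≈ 781.
Year 2004: gap = -1.7 × (9.24 - 4.24) = -8.5%, loss ≈ 9605 × 8.5/100 ≈ 816.
Year 2005: gap = -1.7 × (5.04 - 4.24) = -1.36%, loss ≈ 9605 × 1.36/100 ≈ 131.
Year 2006: gap = -1.7 × (5.71 - 4.24) = -2.499%, loss ≈ 9605 × 2.499/100 ≈ 240.
Year 2007: gap = -1.7 × (7.76 - 4.24) = -5.984%, loss ≈ 9605 × 5.984/100 ≈ 575.
Total lost output = 781 + 816 + 131 + 240 + 575 = 2543 billion.

$2,543 billion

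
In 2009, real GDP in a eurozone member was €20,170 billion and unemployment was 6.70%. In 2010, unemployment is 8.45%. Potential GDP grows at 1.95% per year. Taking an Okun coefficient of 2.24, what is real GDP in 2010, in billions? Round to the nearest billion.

Δu = 8.45 - 6.7 = 1.75 points.
Okun's law (growth form): g_Y = g_Y* - β × Δu = 1.95 - 2.24 × (1.75) = 1.95 - 3.92 = -1.97%.
Real GDP in the next year = 20170 × (1 - 1.97/100) = 20170 × 0.9803 ≈ 19773 billion.

€19,773 billion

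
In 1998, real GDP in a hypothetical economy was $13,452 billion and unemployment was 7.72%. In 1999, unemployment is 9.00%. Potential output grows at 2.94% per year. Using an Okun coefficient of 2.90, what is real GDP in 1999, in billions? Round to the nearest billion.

Δu = 9 - 7.72 = 1.28 points.
Okun's law (growth form): g_Y = g_Y* - β × Δu = 2.94 - 2.90 × (1.28) = 2.94 - 3.712 = -0.772%.
Real GDP in the next year = 13452 × (1 - 0.772/100) = 13452 × 0.99228 ≈ 13348 billion.

$13,348 billion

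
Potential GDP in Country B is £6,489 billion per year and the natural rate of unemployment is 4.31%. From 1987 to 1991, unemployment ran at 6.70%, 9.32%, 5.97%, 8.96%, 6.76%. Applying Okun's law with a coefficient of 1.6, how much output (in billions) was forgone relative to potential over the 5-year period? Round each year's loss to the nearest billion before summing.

£1,677 billion

Year 1987: gap = -1.6 × (6.7 - 4.31) = -3.824%, loss ≈ 6489 × 3.824/100 ≈ 248.
Year 1988: gap = -1.6 × (9.32 - 4.31) = -8.016%, loss ≈ 6489 × 8.016/100 ≈ 520.
Year 1989: gap = -1.6 × (5.97 - 4.31) = -2.656%, loss ≈ 6489 × 2.656/100 ≈ 172.
Year 1990: gap = -1.6 × (8.96 - 4.31) = -7.44%, loss ≈ 6489 × 7.44/100 ≈ 483.
Year 1991: gap = -1.6 × (6.76 - 4.31) = -3.92%, loss ≈ 6489 × 3.92/100 ≈ 254.
Total lost output = 248 + 520 + 172 + 483 + 254 = 1677 billion.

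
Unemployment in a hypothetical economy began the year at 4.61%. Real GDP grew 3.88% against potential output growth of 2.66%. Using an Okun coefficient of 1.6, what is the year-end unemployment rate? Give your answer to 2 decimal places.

Growth-rate Okun's law: g_Y = g_Y* - β × Δu, so Δu = (g_Y* - g_Y)/β.
Δu = (2.66 - 3.88)/1.6 = -1.22/1.6 = -0.76 percentage points.
Year-end unemployment = 4.61 - 0.76 = 3.85%.

3.85%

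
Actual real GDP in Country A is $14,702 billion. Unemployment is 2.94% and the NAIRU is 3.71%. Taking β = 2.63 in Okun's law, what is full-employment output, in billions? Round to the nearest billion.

Unemployment gap = 2.94 - 3.71 = -0.77 points, so output gap = -2.63 × (-0.77) = 2.0251%.
Since Y = Y* × (1 + gap/100), Y* = 14702/1.020251 ≈ 14410 billion.

$14,410 billion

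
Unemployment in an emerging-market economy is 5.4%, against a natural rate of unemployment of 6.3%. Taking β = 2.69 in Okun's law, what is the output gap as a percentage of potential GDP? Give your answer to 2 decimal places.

The unemployment gap is 5.4 - 6.3 = -0.9 percentage points.
Okun's law gives an output gap of -2.69 × (-0.9) = 2.421%, i.e. 2.42% above potential.

2.42%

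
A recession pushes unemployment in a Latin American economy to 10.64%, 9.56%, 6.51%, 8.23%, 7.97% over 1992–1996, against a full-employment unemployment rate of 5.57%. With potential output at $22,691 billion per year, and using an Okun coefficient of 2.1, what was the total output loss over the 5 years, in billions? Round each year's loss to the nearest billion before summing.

$7,177 billion

Year 1992: gap = -2.1 × (10.64 - 5.57) = -10.647%, loss ≈ 22691 × 10.647/100 ≈ 2416.
Year 1993: gap = -2.1 × (9.56 - 5.57) = -8.379%, loss ≈ 22691 × 8.379/100 ≈ 1901.
Year 1994: gap = -2.1 × (6.51 - 5.57) = -1.974%, loss ≈ 22691 × 1.974/100 ≈ 448.
Year 1995: gap = -2.1 × (8.23 - 5.57) = -5.586%, loss ≈ 22691 × 5.586/100 ≈ 1268.
Year 1996: gap = -2.1 × (7.97 - 5.57) = -5.04%, loss ≈ 22691 × 5.04/100 ≈ 1144.
Total lost output = 2416 + 1901 + 448 + 1268 + 1144 = 7177 billion.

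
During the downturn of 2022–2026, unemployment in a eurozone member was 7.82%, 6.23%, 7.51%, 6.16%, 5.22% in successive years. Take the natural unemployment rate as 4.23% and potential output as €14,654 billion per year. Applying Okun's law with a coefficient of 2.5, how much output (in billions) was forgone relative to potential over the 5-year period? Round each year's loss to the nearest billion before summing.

€4,320 billion

Year 2022: gap = -2.5 × (7.82 - 4.23) = -8.975%, loss ≈ 14654 × 8.975/100 ≈ 1315.
Year 2023: gap = -2.5 × (6.23 - 4.23) = -5%, loss ≈ 14654 × 5/100 ≈ 733.
Year 2024: gap = -2.5 × (7.51 - 4.23) = -8.2%, loss ≈ 14654 × 8.2/100 ≈ 1202.
Year 2025: gap = -2.5 × (6.16 - 4.23) = -4.825%, loss ≈ 14654 × 4.825/100 ≈ 707.
Year 2026: gap = -2.5 × (5.22 - 4.23) = -2.475%, loss ≈ 14654 × 2.475/100 ≈ 363.
Total lost output = 1315 + 733 + 1202 + 707 + 363 = 4320 billion.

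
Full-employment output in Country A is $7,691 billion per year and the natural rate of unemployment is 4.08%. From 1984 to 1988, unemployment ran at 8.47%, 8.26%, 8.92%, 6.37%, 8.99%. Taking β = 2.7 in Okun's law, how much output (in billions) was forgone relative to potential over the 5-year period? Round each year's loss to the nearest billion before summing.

Year 1984: gap = -2.7 × (8.47 - 4.08) = -11.853%, loss ≈ 7691 × 11.853/100 ≈ 912.
Year 1985: gap = -2.7 × (8.26 - 4.08) = -11.286%, loss ≈ 7691 × 11.286/100 ≈ 868.
Year 1986: gap = -2.7 × (8.92 - 4.08) = -13.068%, loss ≈ 7691 × 13.068/100 ≈ 1005.
Year 1987: gap = -2.7 × (6.37 - 4.08) = -6.183%, loss ≈ 7691 × 6.183/100 ≈ 476.
Year 1988: gap = -2.7 × (8.99 - 4.08) = -13.257%, loss ≈ 7691 × 13.257/100 ≈ 1020.
Total lost output = 912 + 868 + 1005 + 476 + 1020 = 4281 billion.

$4,281 billion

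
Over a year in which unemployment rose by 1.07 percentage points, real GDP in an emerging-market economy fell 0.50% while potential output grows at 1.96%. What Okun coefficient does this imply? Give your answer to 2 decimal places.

β ≈ 2.30

Growth form: g_Y = g_Y* - β × Δu, so β = (g_Y* - g_Y)/Δu.
β = (1.96 + 0.5)/1.07 = 2.46/1.07 = 2.30.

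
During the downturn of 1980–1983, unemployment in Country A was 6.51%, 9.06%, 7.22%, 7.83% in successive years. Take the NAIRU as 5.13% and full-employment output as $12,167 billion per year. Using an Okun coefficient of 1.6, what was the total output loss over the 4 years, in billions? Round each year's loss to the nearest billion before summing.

Year 1980: gap = -1.6 × (6.51 - 5.13) = -2.208%, loss ≈ 12167 × 2.208/100 ≈ 269.
Year 1981: gap = -1.6 × (9.06 - 5.13) = -6.288%, loss ≈ 12167 × 6.288/100 ≈ 765.
Year 1982: gap = -1.6 × (7.22 - 5.13) = -3.344%, loss ≈ 12167 × 3.344/100 ≈ 407.
Year 1983: gap = -1.6 × (7.83 - 5.13) = -4.32%, loss ≈ 12167 × 4.32/100 ≈ 526.
Total lost output = 269 + 765 + 407 + 526 = 1967 billion.

$1,967 billion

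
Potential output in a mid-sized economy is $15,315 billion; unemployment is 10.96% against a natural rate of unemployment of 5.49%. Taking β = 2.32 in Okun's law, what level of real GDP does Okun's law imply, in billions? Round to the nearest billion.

Unemployment gap = 10.96 - 5.49 = 5.47 points, so the output gap is -2.32 × 5.47 = -12.6904%.
Actual GDP = 15315 × (1 - 12.6904/100) = 15315 × 0.873096 ≈ 13371 billion.

$13,371 billion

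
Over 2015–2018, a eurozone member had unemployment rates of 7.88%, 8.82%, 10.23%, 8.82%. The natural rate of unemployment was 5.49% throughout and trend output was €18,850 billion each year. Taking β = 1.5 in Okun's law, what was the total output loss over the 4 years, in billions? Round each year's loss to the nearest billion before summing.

€3,900 billion

Year 2015: gap = -1.5 × (7.88 - 5.49) = -3.585%, loss ≈ 18850 × 3.585/100 ≈ 676.
Year 2016: gap = -1.5 × (8.82 - 5.49) = -4.995%, loss ≈ 18850 × 4.995/100 ≈ 942.
Year 2017: gap = -1.5 × (10.23 - 5.49) = -7.11%, loss ≈ 18850 × 7.11/100 ≈ 1340.
Year 2018: gap = -1.5 × (8.82 - 5.49) = -4.995%, loss ≈ 18850 × 4.995/100 ≈ 942.
Total lost output = 676 + 942 + 1340 + 942 = 3900 billion.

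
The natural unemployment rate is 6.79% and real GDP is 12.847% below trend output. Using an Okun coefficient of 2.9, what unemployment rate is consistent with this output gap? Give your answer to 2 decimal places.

From Okun's law, u - u* = -(output gap)/β = -(-12.847)/2.9 = 4.43 points.
So u = 6.79 + 4.43 = 11.22%.

11.22%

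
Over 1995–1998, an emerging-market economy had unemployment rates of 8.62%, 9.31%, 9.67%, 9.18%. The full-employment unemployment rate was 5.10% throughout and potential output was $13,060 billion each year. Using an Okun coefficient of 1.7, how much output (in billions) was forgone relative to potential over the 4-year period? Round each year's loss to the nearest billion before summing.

Year 1995: gap = -1.7 × (8.62 - 5.1) = -5.984%, loss ≈ 13060 × 5.984/100 ≈ 782.
Year 1996: gap = -1.7 × (9.31 - 5.1) = -7.157%, loss ≈ 13060 × 7.157/100 ≈ 935.
Year 1997: gap = -1.7 × (9.67 - 5.1) = -7.769%, loss ≈ 13060 × 7.769/100 ≈ 1015.
Year 1998: gap = -1.7 × (9.18 - 5.1) = -6.936%, loss ≈ 13060 × 6.936/100 ≈ 906.
Total lost output = 782 + 935 + 1015 + 906 = 3638 billion.

$3,638 billion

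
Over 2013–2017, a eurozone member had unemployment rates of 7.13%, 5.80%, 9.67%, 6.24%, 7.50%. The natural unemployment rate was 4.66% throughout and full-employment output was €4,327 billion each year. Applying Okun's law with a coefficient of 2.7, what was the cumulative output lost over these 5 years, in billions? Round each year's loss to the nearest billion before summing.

€1,524 billion

Year 2013: gap = -2.7 × (7.13 - 4.66) = -6.669%, loss ≈ 4327 × 6.669/100 ≈ 289.
Year 2014: gap = -2.7 × (5.8 - 4.66) = -3.078%, loss ≈ 4327 × 3.078/100 ≈ 133.
Year 2015: gap = -2.7 × (9.67 - 4.66) = -13.527%, loss ≈ 4327 × 13.527/100 ≈ 585.
Year 2016: gap = -2.7 × (6.24 - 4.66) = -4.266%, loss ≈ 4327 × 4.266/100 ≈ 185.
Year 2017: gap = -2.7 × (7.5 - 4.66) = -7.668%, loss ≈ 4327 × 7.668/100 ≈ 332.
Total lost output = 289 + 133 + 585 + 185 + 332 = 1524 billion.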